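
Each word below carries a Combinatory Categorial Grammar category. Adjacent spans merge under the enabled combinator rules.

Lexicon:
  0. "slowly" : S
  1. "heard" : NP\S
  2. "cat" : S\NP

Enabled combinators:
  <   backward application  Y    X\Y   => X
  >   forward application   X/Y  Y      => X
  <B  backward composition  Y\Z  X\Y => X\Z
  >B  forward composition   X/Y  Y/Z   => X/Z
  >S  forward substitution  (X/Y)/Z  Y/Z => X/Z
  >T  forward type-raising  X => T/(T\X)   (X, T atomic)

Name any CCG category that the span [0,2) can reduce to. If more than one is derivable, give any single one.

NP

[0,3] S   <
  [0,2] NP   <
    [0,1] "slowly" : S
    [1,2] "heard" : NP\S
  [2,3] "cat" : S\NP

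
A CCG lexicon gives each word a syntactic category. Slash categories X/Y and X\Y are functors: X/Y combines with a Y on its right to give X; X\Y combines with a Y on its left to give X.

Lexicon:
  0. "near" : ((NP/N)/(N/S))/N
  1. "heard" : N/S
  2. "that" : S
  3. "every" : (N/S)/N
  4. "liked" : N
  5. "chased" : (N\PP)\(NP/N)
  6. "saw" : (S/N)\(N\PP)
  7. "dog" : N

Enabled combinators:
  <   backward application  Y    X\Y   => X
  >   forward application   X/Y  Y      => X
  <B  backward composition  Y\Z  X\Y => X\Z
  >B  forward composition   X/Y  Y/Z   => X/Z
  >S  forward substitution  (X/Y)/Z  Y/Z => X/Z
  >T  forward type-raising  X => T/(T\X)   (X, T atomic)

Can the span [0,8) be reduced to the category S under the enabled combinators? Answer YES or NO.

[0,8] S   >
  [0,7] S/N   <
    [0,6] N\PP   <
      [0,5] NP/N   >
        [0,3] (NP/N)/(N/S)   >
          [0,1] "near" : ((NP/N)/(N/S))/N
          [1,3] N   >
            [1,2] "heard" : N/S
            [2,3] "that" : S
        [3,5] N/S   >
          [3,4] "every" : (N/S)/N
          [4,5] "liked" : N
      [5,6] "chased" : (N\PP)\(NP/N)
    [6,7] "saw" : (S/N)\(N\PP)
  [7,8] "dog" : N

YES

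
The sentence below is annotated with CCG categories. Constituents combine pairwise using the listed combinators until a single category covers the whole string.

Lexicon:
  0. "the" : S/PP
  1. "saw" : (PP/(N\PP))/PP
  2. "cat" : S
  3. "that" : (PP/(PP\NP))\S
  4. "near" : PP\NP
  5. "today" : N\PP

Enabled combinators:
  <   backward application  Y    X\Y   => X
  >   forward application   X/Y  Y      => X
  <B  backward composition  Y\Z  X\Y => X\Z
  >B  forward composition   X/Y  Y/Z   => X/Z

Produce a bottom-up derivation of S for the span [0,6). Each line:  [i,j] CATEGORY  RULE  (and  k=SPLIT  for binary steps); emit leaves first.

[0,1] S/PP  lex  "the"
[1,2] (PP/(N\PP))/PP  lex  "saw"
[2,3] S  lex  "cat"
[3,4] (PP/(PP\NP))\S  lex  "that"
[2,4] PP/(PP\NP)  <  k=3
[4,5] PP\NP  lex  "near"
[2,5] PP  >  k=4
[1,5] PP/(N\PP)  >  k=2
[5,6] N\PP  lex  "today"
[1,6] PP  >  k=5
[0,6] S  >  k=1

[0,6] S   >
  [0,1] "the" : S/PP
  [1,6] PP   >
    [1,5] PP/(N\PP)   >
      [1,2] "saw" : (PP/(N\PP))/PP
      [2,5] PP   >
        [2,4] PP/(PP\NP)   <
          [2,3] "cat" : S
          [3,4] "that" : (PP/(PP\NP))\S
        [4,5] "near" : PP\NP
    [5,6] "today" : N\PP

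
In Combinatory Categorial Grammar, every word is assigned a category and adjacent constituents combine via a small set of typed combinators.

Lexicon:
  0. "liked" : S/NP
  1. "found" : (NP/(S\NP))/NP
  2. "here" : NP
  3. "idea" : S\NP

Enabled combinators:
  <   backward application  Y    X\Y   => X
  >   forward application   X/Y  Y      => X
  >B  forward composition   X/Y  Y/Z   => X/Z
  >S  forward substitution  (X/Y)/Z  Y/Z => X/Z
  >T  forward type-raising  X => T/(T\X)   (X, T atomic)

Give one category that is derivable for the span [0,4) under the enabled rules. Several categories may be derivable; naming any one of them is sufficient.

[0,4] S   >
  [0,1] "liked" : S/NP
  [1,4] NP   >
    [1,3] NP/(S\NP)   >
      [1,2] "found" : (NP/(S\NP))/NP
      [2,3] "here" : NP
    [3,4] "idea" : S\NP

S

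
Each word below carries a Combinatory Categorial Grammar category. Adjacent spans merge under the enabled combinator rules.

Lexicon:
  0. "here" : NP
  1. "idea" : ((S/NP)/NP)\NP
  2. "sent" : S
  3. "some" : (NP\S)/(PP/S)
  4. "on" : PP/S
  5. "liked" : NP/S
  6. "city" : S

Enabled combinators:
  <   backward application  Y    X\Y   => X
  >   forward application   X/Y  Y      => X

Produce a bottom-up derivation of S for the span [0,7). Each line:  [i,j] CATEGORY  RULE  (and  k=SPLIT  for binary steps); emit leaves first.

[0,1] NP  lex  "here"
[1,2] ((S/NP)/NP)\NP  lex  "idea"
[0,2] (S/NP)/NP  <  k=1
[2,3] S  lex  "sent"
[3,4] (NP\S)/(PP/S)  lex  "some"
[4,5] PP/S  lex  "on"
[3,5] NP\S  >  k=4
[2,5] NP  <  k=3
[0,5] S/NP  >  k=2
[5,6] NP/S  lex  "liked"
[6,7] S  lex  "city"
[5,7] NP  >  k=6
[0,7] S  >  k=5

[0,7] S   >
  [0,5] S/NP   >
    [0,2] (S/NP)/NP   <
      [0,1] "here" : NP
      [1,2] "idea" : ((S/NP)/NP)\NP
    [2,5] NP   <
      [2,3] "sent" : S
      [3,5] NP\S   >
        [3,4] "some" : (NP\S)/(PP/S)
        [4,5] "on" : PP/S
  [5,7] NP   >
    [5,6] "liked" : NP/S
    [6,7] "city" : S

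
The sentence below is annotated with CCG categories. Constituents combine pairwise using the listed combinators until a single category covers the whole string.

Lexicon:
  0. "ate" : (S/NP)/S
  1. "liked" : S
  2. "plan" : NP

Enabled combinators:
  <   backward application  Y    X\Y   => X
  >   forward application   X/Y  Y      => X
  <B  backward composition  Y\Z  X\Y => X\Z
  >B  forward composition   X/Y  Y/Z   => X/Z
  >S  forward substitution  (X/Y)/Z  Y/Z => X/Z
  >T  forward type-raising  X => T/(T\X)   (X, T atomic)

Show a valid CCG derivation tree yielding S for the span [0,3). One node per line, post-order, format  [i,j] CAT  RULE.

[0,3] S   >
  [0,2] S/NP   >
    [0,1] "ate" : (S/NP)/S
    [1,2] "liked" : S
  [2,3] "plan" : NP

[0,1] (S/NP)/S  lex  "ate"
[1,2] S  lex  "liked"
[0,2] S/NP  >  k=1
[2,3] NP  lex  "plan"
[0,3] S  >  k=2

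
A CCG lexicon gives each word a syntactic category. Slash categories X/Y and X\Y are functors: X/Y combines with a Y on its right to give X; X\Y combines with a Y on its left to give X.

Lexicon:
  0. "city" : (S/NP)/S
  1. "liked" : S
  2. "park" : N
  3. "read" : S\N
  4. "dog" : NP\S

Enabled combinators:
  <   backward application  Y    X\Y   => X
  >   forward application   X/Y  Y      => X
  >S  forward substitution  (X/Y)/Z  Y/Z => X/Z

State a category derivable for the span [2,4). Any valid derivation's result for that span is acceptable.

[0,5] S   >
  [0,2] S/NP   >
    [0,1] "city" : (S/NP)/S
    [1,2] "liked" : S
  [2,5] NP   <
    [2,4] S   <
      [2,3] "park" : N
      [3,4] "read" : S\N
    [4,5] "dog" : NP\S

S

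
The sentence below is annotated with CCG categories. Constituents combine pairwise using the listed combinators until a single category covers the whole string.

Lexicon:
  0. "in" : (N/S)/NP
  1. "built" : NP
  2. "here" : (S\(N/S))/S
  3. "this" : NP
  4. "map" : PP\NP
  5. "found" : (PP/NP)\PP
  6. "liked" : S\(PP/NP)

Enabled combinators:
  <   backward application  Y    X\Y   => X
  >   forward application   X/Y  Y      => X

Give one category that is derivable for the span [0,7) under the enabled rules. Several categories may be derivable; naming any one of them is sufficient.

[0,7] S   <
  [0,2] N/S   >
    [0,1] "in" : (N/S)/NP
    [1,2] "built" : NP
  [2,7] S\(N/S)   >
    [2,3] "here" : (S\(N/S))/S
    [3,7] S   <
      [3,6] PP/NP   <
        [3,5] PP   <
          [3,4] "this" : NP
          [4,5] "map" : PP\NP
        [5,6] "found" : (PP/NP)\PP
      [6,7] "liked" : S\(PP/NP)

S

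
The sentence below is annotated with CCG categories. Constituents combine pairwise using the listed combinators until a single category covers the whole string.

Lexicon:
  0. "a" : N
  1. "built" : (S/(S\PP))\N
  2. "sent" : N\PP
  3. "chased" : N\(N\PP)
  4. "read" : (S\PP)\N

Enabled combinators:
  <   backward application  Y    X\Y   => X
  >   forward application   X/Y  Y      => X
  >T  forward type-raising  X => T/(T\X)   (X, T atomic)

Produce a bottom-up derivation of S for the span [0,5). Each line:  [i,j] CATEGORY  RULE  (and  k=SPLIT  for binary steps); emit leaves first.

[0,5] S   >
  [0,2] S/(S\PP)   <
    [0,1] "a" : N
    [1,2] "built" : (S/(S\PP))\N
  [2,5] S\PP   <
    [2,4] N   <
      [2,3] "sent" : N\PP
      [3,4] "chased" : N\(N\PP)
    [4,5] "read" : (S\PP)\N

[0,1] N  lex  "a"
[1,2] (S/(S\PP))\N  lex  "built"
[0,2] S/(S\PP)  <  k=1
[2,3] N\PP  lex  "sent"
[3,4] N\(N\PP)  lex  "chased"
[2,4] N  <  k=3
[4,5] (S\PP)\N  lex  "read"
[2,5] S\PP  <  k=4
[0,5] S  >  k=2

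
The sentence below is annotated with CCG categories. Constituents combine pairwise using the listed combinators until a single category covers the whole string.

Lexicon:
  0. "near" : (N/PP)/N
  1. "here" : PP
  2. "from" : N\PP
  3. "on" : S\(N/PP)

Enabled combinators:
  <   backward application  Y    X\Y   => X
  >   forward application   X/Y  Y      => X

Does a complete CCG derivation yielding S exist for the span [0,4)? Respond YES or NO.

YES

[0,4] S   <
  [0,3] N/PP   >
    [0,1] "near" : (N/PP)/N
    [1,3] N   <
      [1,2] "here" : PP
      [2,3] "from" : N\PP
  [3,4] "on" : S\(N/PP)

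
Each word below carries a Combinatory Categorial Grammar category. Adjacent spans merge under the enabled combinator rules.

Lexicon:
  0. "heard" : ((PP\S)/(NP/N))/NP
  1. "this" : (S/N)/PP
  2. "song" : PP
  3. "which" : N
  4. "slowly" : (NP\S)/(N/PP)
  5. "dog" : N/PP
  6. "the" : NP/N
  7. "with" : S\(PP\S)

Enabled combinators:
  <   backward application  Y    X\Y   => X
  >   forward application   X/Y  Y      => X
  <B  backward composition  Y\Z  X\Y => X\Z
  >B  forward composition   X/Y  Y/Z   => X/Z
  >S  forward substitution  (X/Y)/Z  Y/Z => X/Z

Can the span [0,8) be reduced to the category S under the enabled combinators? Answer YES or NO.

[0,8] S   <
  [0,7] PP\S   >
    [0,6] (PP\S)/(NP/N)   >
      [0,1] "heard" : ((PP\S)/(NP/N))/NP
      [1,6] NP   <
        [1,4] S   >
          [1,3] S/N   >
            [1,2] "this" : (S/N)/PP
            [2,3] "song" : PP
          [3,4] "which" : N
        [4,6] NP\S   >
          [4,5] "slowly" : (NP\S)/(N/PP)
          [5,6] "dog" : N/PP
    [6,7] "the" : NP/N
  [7,8] "with" : S\(PP\S)

YES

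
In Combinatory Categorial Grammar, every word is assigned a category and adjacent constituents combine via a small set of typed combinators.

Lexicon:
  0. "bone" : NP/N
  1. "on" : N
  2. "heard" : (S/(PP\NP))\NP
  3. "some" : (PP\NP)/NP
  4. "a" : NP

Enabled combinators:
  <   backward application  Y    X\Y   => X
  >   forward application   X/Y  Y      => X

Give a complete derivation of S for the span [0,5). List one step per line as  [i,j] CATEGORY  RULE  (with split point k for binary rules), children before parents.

[0,1] NP/N  lex  "bone"
[1,2] N  lex  "on"
[0,2] NP  >  k=1
[2,3] (S/(PP\NP))\NP  lex  "heard"
[0,3] S/(PP\NP)  <  k=2
[3,4] (PP\NP)/NP  lex  "some"
[4,5] NP  lex  "a"
[3,5] PP\NP  >  k=4
[0,5] S  >  k=3

[0,5] S   >
  [0,3] S/(PP\NP)   <
    [0,2] NP   >
      [0,1] "bone" : NP/N
      [1,2] "on" : N
    [2,3] "heard" : (S/(PP\NP))\NP
  [3,5] PP\NP   >
    [3,4] "some" : (PP\NP)/NP
    [4,5] "a" : NP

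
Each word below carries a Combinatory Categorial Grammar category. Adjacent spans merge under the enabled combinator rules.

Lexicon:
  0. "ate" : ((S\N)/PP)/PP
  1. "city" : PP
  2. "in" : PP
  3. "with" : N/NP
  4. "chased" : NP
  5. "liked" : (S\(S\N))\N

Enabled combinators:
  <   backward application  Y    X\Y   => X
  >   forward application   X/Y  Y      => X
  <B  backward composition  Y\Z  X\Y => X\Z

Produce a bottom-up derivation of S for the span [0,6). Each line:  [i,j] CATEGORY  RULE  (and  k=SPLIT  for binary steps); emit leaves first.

[0,1] ((S\N)/PP)/PP  lex  "ate"
[1,2] PP  lex  "city"
[0,2] (S\N)/PP  >  k=1
[2,3] PP  lex  "in"
[0,3] S\N  >  k=2
[3,4] N/NP  lex  "with"
[4,5] NP  lex  "chased"
[3,5] N  >  k=4
[5,6] (S\(S\N))\N  lex  "liked"
[3,6] S\(S\N)  <  k=5
[0,6] S  <  k=3

[0,6] S   <
  [0,3] S\N   >
    [0,2] (S\N)/PP   >
      [0,1] "ate" : ((S\N)/PP)/PP
      [1,2] "city" : PP
    [2,3] "in" : PP
  [3,6] S\(S\N)   <
    [3,5] N   >
      [3,4] "with" : N/NP
      [4,5] "chased" : NP
    [5,6] "liked" : (S\(S\N))\N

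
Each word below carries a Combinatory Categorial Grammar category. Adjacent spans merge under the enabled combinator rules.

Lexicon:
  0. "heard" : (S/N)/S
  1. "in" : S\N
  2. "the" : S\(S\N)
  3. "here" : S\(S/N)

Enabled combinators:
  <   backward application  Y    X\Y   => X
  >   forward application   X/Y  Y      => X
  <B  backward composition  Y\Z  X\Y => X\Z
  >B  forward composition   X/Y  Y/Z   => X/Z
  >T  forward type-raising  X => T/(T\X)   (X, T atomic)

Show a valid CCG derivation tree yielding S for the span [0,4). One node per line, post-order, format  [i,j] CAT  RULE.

[0,4] S   <
  [0,3] S/N   >
    [0,1] "heard" : (S/N)/S
    [1,3] S   <
      [1,2] "in" : S\N
      [2,3] "the" : S\(S\N)
  [3,4] "here" : S\(S/N)

[0,1] (S/N)/S  lex  "heard"
[1,2] S\N  lex  "in"
[2,3] S\(S\N)  lex  "the"
[1,3] S  <  k=2
[0,3] S/N  >  k=1
[3,4] S\(S/N)  lex  "here"
[0,4] S  <  k=3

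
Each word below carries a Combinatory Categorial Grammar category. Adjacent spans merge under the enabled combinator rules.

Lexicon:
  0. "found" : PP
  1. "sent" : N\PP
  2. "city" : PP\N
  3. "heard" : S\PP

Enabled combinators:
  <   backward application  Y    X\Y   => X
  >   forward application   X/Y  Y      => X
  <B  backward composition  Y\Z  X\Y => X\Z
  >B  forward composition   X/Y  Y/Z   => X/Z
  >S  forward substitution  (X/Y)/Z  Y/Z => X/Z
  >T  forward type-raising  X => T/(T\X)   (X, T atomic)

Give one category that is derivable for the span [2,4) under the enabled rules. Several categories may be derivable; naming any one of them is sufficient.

S\N

[0,4] S   >
  [0,1] S/(S\PP)   >T
    [0,1] "found" : PP
  [1,4] S\PP   <B
    [1,2] "sent" : N\PP
    [2,4] S\N   <B
      [2,3] "city" : PP\N
      [3,4] "heard" : S\PP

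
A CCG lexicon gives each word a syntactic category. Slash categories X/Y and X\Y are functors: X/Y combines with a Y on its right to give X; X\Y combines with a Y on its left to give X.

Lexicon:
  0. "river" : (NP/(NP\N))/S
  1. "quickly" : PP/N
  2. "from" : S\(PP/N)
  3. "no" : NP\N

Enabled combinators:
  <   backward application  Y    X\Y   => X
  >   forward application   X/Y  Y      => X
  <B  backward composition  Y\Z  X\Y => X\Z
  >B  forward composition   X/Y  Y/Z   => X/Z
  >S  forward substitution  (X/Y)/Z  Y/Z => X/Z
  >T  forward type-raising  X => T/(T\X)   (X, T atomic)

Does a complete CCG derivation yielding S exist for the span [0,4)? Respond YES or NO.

NO

(NP/(NP\N))/S PP/N S\(PP/N) NP\N
CKY chart[0,4] = {N/(N\NP), NP, NP/(NP\NP), PP/(PP\NP), S/(S\NP)}; S ∉ chart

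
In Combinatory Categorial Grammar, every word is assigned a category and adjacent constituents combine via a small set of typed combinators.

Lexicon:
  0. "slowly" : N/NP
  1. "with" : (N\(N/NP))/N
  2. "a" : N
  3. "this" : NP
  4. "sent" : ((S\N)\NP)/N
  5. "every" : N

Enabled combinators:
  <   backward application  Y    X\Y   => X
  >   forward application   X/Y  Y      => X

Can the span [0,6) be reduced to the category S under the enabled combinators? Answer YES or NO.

YES

[0,6] S   <
  [0,3] N   <
    [0,1] "slowly" : N/NP
    [1,3] N\(N/NP)   >
      [1,2] "with" : (N\(N/NP))/N
      [2,3] "a" : N
  [3,6] S\N   <
    [3,4] "this" : NP
    [4,6] (S\N)\NP   >
      [4,5] "sent" : ((S\N)\NP)/N
      [5,6] "every" : N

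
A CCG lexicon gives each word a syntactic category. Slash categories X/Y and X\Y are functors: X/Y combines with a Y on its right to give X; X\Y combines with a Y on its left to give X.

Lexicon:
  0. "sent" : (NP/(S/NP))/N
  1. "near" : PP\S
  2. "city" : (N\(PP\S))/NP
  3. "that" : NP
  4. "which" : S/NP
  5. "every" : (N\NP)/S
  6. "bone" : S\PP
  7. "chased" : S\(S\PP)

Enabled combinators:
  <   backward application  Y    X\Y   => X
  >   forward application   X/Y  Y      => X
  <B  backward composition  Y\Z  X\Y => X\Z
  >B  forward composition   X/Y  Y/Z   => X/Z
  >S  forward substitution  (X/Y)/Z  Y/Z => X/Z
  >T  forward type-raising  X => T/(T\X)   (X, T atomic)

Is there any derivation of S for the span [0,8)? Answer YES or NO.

(NP/(S/NP))/N PP\S (N\(PP\S))/NP NP S/NP (N\NP)/S S\PP S\(S\PP)
CKY chart[0,8] = {N, N/(N\N), N/(S\S), NP/(NP\N), PP/(PP\N), S/(S\N)}; S ∉ chart

NO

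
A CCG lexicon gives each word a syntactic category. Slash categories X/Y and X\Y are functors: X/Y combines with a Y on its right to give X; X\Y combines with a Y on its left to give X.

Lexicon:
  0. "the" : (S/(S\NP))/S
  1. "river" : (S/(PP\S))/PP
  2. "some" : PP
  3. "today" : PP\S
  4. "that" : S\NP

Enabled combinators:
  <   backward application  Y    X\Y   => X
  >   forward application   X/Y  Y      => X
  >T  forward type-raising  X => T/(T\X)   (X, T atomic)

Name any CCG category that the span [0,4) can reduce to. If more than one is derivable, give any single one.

S/(S\NP)

[0,5] S   >
  [0,4] S/(S\NP)   >
    [0,1] "the" : (S/(S\NP))/S
    [1,4] S   >
      [1,3] S/(PP\S)   >
        [1,2] "river" : (S/(PP\S))/PP
        [2,3] "some" : PP
      [3,4] "today" : PP\S
  [4,5] "that" : S\NP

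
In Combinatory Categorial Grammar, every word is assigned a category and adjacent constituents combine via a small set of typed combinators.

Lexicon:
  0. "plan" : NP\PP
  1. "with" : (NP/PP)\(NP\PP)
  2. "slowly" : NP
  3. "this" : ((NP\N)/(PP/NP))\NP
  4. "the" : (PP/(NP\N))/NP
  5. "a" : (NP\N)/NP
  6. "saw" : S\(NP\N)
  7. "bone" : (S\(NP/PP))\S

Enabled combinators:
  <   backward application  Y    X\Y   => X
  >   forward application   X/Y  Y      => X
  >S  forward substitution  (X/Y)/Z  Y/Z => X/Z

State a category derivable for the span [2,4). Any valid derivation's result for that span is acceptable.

(NP\N)/(PP/NP)

[0,8] S   <
  [0,2] NP/PP   <
    [0,1] "plan" : NP\PP
    [1,2] "with" : (NP/PP)\(NP\PP)
  [2,8] S\(NP/PP)   <
    [2,7] S   <
      [2,6] NP\N   >
        [2,4] (NP\N)/(PP/NP)   <
          [2,3] "slowly" : NP
          [3,4] "this" : ((NP\N)/(PP/NP))\NP
        [4,6] PP/NP   >S
          [4,5] "the" : (PP/(NP\N))/NP
          [5,6] "a" : (NP\N)/NP
      [6,7] "saw" : S\(NP\N)
    [7,8] "bone" : (S\(NP/PP))\S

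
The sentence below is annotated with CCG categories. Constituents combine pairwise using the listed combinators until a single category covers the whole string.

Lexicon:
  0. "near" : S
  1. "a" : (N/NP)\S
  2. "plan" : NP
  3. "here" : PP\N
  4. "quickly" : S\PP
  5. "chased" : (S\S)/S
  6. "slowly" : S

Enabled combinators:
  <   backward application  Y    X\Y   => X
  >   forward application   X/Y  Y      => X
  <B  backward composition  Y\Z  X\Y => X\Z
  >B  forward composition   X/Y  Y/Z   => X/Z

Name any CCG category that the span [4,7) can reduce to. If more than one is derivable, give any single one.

[0,7] S   <
  [0,3] N   >
    [0,2] N/NP   <
      [0,1] "near" : S
      [1,2] "a" : (N/NP)\S
    [2,3] "plan" : NP
  [3,7] S\N   <B
    [3,4] "here" : PP\N
    [4,7] S\PP   <B
      [4,5] "quickly" : S\PP
      [5,7] S\S   >
        [5,6] "chased" : (S\S)/S
        [6,7] "slowly" : S

S\PP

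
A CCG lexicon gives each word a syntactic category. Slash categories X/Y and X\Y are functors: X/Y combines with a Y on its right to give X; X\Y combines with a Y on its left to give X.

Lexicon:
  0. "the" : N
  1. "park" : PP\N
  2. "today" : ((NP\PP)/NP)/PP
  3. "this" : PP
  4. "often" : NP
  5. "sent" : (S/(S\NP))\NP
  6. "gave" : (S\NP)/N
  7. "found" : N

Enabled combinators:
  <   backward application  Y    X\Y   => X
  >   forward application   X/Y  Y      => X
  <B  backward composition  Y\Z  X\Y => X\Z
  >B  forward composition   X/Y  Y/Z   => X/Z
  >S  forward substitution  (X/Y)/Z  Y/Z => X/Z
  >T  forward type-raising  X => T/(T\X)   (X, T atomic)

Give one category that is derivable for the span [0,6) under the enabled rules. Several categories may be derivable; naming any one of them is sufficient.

S/(S\NP)

[0,8] S   >
  [0,6] S/(S\NP)   <
    [0,5] NP   <
      [0,2] PP   <
        [0,1] "the" : N
        [1,2] "park" : PP\N
      [2,5] NP\PP   >
        [2,4] (NP\PP)/NP   >
          [2,3] "today" : ((NP\PP)/NP)/PP
          [3,4] "this" : PP
        [4,5] "often" : NP
    [5,6] "sent" : (S/(S\NP))\NP
  [6,8] S\NP   >
    [6,7] "gave" : (S\NP)/N
    [7,8] "found" : N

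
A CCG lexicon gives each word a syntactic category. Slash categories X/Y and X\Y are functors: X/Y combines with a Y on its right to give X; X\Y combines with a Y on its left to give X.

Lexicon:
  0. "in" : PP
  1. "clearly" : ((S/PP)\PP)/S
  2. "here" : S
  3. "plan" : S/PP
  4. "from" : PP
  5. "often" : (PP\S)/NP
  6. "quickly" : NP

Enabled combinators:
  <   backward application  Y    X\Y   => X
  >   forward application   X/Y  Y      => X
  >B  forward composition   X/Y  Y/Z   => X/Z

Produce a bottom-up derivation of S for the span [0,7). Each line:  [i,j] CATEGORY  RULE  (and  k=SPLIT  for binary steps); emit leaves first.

[0,7] S   >
  [0,3] S/PP   <
    [0,1] "in" : PP
    [1,3] (S/PP)\PP   >
      [1,2] "clearly" : ((S/PP)\PP)/S
      [2,3] "here" : S
  [3,7] PP   <
    [3,5] S   >
      [3,4] "plan" : S/PP
      [4,5] "from" : PP
    [5,7] PP\S   >
      [5,6] "often" : (PP\S)/NP
      [6,7] "quickly" : NP

[0,1] PP  lex  "in"
[1,2] ((S/PP)\PP)/S  lex  "clearly"
[2,3] S  lex  "here"
[1,3] (S/PP)\PP  >  k=2
[0,3] S/PP  <  k=1
[3,4] S/PP  lex  "plan"
[4,5] PP  lex  "from"
[3,5] S  >  k=4
[5,6] (PP\S)/NP  lex  "often"
[6,7] NP  lex  "quickly"
[5,7] PP\S  >  k=6
[3,7] PP  <  k=5
[0,7] S  >  k=3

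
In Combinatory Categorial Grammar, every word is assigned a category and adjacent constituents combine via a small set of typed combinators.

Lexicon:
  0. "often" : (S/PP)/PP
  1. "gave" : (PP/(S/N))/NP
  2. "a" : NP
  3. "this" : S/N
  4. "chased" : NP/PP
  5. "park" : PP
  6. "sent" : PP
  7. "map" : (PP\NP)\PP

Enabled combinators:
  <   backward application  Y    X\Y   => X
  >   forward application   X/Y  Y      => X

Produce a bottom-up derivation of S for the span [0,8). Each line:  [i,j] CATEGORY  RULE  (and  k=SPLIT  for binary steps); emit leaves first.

[0,1] (S/PP)/PP  lex  "often"
[1,2] (PP/(S/N))/NP  lex  "gave"
[2,3] NP  lex  "a"
[1,3] PP/(S/N)  >  k=2
[3,4] S/N  lex  "this"
[1,4] PP  >  k=3
[0,4] S/PP  >  k=1
[4,5] NP/PP  lex  "chased"
[5,6] PP  lex  "park"
[4,6] NP  >  k=5
[6,7] PP  lex  "sent"
[7,8] (PP\NP)\PP  lex  "map"
[6,8] PP\NP  <  k=7
[4,8] PP  <  k=6
[0,8] S  >  k=4

[0,8] S   >
  [0,4] S/PP   >
    [0,1] "often" : (S/PP)/PP
    [1,4] PP   >
      [1,3] PP/(S/N)   >
        [1,2] "gave" : (PP/(S/N))/NP
        [2,3] "a" : NP
      [3,4] "this" : S/N
  [4,8] PP   <
    [4,6] NP   >
      [4,5] "chased" : NP/PP
      [5,6] "park" : PP
    [6,8] PP\NP   <
      [6,7] "sent" : PP
      [7,8] "map" : (PP\NP)\PP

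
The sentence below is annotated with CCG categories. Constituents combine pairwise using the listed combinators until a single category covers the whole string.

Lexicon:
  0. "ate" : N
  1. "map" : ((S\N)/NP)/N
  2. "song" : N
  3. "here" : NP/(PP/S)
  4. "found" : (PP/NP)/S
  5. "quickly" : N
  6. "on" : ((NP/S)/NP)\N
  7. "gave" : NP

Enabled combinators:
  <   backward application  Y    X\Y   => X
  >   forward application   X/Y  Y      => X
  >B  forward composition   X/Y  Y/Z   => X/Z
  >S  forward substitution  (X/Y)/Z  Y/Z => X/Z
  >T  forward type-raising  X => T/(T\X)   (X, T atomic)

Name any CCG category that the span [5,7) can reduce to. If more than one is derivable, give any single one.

[0,8] S   <
  [0,1] "ate" : N
  [1,8] S\N   >
    [1,3] (S\N)/NP   >
      [1,2] "map" : ((S\N)/NP)/N
      [2,3] "song" : N
    [3,8] NP   >
      [3,4] "here" : NP/(PP/S)
      [4,8] PP/S   >S
        [4,5] "found" : (PP/NP)/S
        [5,8] NP/S   >
          [5,7] (NP/S)/NP   <
            [5,6] "quickly" : N
            [6,7] "on" : ((NP/S)/NP)\N
          [7,8] "gave" : NP

(NP/S)/NP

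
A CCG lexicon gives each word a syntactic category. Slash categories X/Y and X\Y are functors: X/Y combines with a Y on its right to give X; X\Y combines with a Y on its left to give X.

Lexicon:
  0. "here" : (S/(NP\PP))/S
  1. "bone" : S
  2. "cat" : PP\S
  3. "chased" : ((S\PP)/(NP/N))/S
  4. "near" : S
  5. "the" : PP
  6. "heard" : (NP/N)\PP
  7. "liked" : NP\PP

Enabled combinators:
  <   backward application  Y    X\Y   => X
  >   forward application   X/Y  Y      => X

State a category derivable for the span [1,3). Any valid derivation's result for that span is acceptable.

[0,8] S   >
  [0,7] S/(NP\PP)   >
    [0,1] "here" : (S/(NP\PP))/S
    [1,7] S   <
      [1,3] PP   <
        [1,2] "bone" : S
        [2,3] "cat" : PP\S
      [3,7] S\PP   >
        [3,5] (S\PP)/(NP/N)   >
          [3,4] "chased" : ((S\PP)/(NP/N))/S
          [4,5] "near" : S
        [5,7] NP/N   <
          [5,6] "the" : PP
          [6,7] "heard" : (NP/N)\PP
  [7,8] "liked" : NP\PP

PP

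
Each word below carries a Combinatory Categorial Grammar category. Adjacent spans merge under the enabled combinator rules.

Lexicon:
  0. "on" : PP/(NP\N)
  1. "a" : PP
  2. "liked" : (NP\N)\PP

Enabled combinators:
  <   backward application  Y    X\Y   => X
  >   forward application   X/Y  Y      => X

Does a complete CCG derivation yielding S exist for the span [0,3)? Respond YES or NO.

PP/(NP\N) PP (NP\N)\PP
CKY chart[0,3] = {PP}; S ∉ chart

NO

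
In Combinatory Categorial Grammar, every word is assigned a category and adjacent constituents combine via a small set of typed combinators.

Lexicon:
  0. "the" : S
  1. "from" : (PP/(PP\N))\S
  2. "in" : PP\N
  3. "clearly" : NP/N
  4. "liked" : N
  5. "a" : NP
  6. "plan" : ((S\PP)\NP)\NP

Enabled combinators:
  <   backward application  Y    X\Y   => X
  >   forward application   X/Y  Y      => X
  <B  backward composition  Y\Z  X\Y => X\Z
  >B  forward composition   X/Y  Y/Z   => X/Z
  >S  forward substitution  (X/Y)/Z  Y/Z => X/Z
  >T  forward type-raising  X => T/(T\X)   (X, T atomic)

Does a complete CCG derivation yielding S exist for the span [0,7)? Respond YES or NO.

YES

[0,7] S   <
  [0,3] PP   >
    [0,2] PP/(PP\N)   <
      [0,1] "the" : S
      [1,2] "from" : (PP/(PP\N))\S
    [2,3] "in" : PP\N
  [3,7] S\PP   <
    [3,5] NP   >
      [3,4] "clearly" : NP/N
      [4,5] "liked" : N
    [5,7] (S\PP)\NP   <
      [5,6] "a" : NP
      [6,7] "plan" : ((S\PP)\NP)\NP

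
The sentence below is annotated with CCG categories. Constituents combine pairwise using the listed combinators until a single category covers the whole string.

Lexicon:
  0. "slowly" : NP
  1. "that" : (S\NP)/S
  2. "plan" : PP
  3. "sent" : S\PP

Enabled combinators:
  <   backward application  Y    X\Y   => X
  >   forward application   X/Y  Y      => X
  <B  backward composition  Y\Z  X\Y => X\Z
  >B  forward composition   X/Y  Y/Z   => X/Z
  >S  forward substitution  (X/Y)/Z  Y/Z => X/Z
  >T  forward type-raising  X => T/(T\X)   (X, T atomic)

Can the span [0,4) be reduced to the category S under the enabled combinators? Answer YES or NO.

[0,4] S   <
  [0,1] "slowly" : NP
  [1,4] S\NP   >
    [1,2] "that" : (S\NP)/S
    [2,4] S   <
      [2,3] "plan" : PP
      [3,4] "sent" : S\PP

YES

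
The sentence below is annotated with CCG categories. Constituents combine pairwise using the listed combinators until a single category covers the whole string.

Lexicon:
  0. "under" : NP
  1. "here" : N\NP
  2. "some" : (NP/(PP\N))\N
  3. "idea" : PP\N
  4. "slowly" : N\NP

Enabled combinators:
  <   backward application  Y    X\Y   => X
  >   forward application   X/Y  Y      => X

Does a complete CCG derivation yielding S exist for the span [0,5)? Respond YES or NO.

NO

NP N\NP (NP/(PP\N))\N PP\N N\NP
CKY chart[0,5] = {N}; S ∉ chart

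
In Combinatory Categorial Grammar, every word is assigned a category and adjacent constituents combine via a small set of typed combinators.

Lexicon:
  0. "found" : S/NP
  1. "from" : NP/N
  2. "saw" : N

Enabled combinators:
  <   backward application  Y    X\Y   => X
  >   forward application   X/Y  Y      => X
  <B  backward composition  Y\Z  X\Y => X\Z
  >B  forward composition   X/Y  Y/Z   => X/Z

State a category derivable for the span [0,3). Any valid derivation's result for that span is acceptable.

[0,3] S   >
  [0,1] "found" : S/NP
  [1,3] NP   >
    [1,2] "from" : NP/N
    [2,3] "saw" : N

S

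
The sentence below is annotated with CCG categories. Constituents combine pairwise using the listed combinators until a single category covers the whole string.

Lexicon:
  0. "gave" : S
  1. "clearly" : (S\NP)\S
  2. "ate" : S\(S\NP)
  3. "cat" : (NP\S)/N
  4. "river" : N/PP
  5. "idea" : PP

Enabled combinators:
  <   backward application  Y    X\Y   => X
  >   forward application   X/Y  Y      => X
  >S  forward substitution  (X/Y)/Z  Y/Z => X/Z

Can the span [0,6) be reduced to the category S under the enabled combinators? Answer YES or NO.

S (S\NP)\S S\(S\NP) (NP\S)/N N/PP PP
CKY chart[0,6] = {NP}; S ∉ chart

NO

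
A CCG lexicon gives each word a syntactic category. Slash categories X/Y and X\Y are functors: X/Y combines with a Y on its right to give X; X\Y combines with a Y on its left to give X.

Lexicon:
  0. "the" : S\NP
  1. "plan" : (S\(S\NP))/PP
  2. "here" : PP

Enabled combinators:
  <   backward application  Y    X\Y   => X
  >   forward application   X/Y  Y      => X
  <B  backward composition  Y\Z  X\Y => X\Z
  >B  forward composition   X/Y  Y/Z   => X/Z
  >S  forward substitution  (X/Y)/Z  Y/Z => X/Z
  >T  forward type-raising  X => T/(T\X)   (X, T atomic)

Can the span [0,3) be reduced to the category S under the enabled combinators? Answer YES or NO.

[0,3] S   <
  [0,1] "the" : S\NP
  [1,3] S\(S\NP)   >
    [1,2] "plan" : (S\(S\NP))/PP
    [2,3] "here" : PP

YES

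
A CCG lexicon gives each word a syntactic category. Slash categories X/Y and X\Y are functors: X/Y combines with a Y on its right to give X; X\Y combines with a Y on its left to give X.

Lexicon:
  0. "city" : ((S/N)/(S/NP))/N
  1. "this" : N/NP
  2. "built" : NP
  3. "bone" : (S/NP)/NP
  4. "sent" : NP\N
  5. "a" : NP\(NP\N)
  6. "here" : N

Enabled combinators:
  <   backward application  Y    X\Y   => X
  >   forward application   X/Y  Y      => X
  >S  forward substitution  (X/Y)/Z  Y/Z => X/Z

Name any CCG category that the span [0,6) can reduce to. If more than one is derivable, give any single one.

[0,7] S   >
  [0,6] S/N   >
    [0,3] (S/N)/(S/NP)   >
      [0,1] "city" : ((S/N)/(S/NP))/N
      [1,3] N   >
        [1,2] "this" : N/NP
        [2,3] "built" : NP
    [3,6] S/NP   >
      [3,4] "bone" : (S/NP)/NP
      [4,6] NP   <
        [4,5] "sent" : NP\N
        [5,6] "a" : NP\(NP\N)
  [6,7] "here" : N

S/N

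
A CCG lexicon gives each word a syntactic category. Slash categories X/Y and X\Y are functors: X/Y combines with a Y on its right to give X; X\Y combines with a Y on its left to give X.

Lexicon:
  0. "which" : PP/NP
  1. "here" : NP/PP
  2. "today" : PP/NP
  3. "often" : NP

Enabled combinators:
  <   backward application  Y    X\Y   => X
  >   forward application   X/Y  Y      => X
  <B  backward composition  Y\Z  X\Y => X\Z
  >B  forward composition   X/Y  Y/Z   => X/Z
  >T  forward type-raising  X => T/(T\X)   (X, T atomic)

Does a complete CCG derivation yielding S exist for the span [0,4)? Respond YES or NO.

NO

PP/NP NP/PP PP/NP NP
CKY chart[0,4] = {N/(N\PP), NP/(NP\PP), PP, PP/(NP\NP), PP/(PP\PP), S/(S\PP)}; S ∉ chart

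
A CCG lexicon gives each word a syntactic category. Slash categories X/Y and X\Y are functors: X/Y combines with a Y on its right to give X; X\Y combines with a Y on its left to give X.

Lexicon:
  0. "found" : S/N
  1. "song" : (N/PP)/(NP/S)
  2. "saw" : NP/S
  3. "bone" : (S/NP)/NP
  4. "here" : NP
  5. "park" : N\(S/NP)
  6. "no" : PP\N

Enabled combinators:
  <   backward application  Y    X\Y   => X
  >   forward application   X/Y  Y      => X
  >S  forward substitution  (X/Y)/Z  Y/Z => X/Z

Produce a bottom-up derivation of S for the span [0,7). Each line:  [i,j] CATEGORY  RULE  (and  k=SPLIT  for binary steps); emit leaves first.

[0,7] S   >
  [0,1] "found" : S/N
  [1,7] N   >
    [1,3] N/PP   >
      [1,2] "song" : (N/PP)/(NP/S)
      [2,3] "saw" : NP/S
    [3,7] PP   <
      [3,6] N   <
        [3,5] S/NP   >
          [3,4] "bone" : (S/NP)/NP
          [4,5] "here" : NP
        [5,6] "park" : N\(S/NP)
      [6,7] "no" : PP\N

[0,1] S/N  lex  "found"
[1,2] (N/PP)/(NP/S)  lex  "song"
[2,3] NP/S  lex  "saw"
[1,3] N/PP  >  k=2
[3,4] (S/NP)/NP  lex  "bone"
[4,5] NP  lex  "here"
[3,5] S/NP  >  k=4
[5,6] N\(S/NP)  lex  "park"
[3,6] N  <  k=5
[6,7] PP\N  lex  "no"
[3,7] PP  <  k=6
[1,7] N  >  k=3
[0,7] S  >  k=1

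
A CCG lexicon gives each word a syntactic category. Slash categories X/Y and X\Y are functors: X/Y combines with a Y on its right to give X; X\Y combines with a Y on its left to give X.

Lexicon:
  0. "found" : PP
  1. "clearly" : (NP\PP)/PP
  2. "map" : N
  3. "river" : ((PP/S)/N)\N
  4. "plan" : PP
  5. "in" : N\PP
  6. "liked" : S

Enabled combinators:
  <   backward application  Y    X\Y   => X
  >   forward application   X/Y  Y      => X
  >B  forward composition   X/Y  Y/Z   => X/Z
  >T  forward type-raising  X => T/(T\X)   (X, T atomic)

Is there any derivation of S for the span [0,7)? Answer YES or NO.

PP (NP\PP)/PP N ((PP/S)/N)\N PP N\PP S
CKY chart[0,7] = {N/(N\NP), NP, NP/(NP\NP), NP/(PP\PP), NP/(S\S), PP/(PP\NP), S/(S\NP)}; S ∉ chart

NO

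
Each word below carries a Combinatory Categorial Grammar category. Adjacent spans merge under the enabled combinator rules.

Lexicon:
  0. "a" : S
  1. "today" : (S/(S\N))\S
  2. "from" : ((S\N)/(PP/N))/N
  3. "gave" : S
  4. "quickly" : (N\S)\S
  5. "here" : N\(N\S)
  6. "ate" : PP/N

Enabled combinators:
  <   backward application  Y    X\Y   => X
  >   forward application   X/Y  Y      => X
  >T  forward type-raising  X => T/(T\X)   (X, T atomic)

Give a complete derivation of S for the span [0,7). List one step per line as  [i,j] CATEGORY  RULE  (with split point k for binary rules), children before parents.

[0,1] S  lex  "a"
[1,2] (S/(S\N))\S  lex  "today"
[0,2] S/(S\N)  <  k=1
[2,3] ((S\N)/(PP/N))/N  lex  "from"
[3,4] S  lex  "gave"
[4,5] (N\S)\S  lex  "quickly"
[3,5] N\S  <  k=4
[5,6] N\(N\S)  lex  "here"
[3,6] N  <  k=5
[2,6] (S\N)/(PP/N)  >  k=3
[6,7] PP/N  lex  "ate"
[2,7] S\N  >  k=6
[0,7] S  >  k=2

[0,7] S   >
  [0,2] S/(S\N)   <
    [0,1] "a" : S
    [1,2] "today" : (S/(S\N))\S
  [2,7] S\N   >
    [2,6] (S\N)/(PP/N)   >
      [2,3] "from" : ((S\N)/(PP/N))/N
      [3,6] N   <
        [3,5] N\S   <
          [3,4] "gave" : S
          [4,5] "quickly" : (N\S)\S
        [5,6] "here" : N\(N\S)
    [6,7] "ate" : PP/N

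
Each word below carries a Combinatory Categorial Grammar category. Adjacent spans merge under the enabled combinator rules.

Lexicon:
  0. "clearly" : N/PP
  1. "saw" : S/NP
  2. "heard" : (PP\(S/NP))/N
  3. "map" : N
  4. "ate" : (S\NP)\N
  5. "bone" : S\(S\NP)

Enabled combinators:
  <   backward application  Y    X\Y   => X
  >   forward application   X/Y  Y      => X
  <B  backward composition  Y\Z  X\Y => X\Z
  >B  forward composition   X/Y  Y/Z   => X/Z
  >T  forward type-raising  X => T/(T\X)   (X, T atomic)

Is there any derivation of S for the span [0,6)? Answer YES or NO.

[0,6] S   <
  [0,5] S\NP   <
    [0,4] N   >
      [0,1] "clearly" : N/PP
      [1,4] PP   <
        [1,2] "saw" : S/NP
        [2,4] PP\(S/NP)   >
          [2,3] "heard" : (PP\(S/NP))/N
          [3,4] "map" : N
    [4,5] "ate" : (S\NP)\N
  [5,6] "bone" : S\(S\NP)

YES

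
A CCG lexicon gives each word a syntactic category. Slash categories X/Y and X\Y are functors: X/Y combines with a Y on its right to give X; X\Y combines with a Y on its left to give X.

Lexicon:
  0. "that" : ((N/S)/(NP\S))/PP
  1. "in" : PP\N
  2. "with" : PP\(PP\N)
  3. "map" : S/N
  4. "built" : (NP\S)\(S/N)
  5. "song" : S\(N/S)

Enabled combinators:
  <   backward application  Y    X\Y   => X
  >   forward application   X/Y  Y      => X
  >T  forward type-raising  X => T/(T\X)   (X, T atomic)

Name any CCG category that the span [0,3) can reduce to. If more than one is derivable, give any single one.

(N/S)/(NP\S)

[0,6] S   <
  [0,5] N/S   >
    [0,3] (N/S)/(NP\S)   >
      [0,1] "that" : ((N/S)/(NP\S))/PP
      [1,3] PP   <
        [1,2] "in" : PP\N
        [2,3] "with" : PP\(PP\N)
    [3,5] NP\S   <
      [3,4] "map" : S/N
      [4,5] "built" : (NP\S)\(S/N)
  [5,6] "song" : S\(N/S)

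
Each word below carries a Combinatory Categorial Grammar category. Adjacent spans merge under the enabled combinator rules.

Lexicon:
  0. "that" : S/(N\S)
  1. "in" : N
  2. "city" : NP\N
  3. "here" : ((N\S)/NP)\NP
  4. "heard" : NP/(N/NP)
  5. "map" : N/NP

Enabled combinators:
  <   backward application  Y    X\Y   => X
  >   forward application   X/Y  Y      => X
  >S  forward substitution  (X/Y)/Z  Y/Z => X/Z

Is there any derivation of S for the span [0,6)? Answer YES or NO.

[0,6] S   >
  [0,1] "that" : S/(N\S)
  [1,6] N\S   >
    [1,4] (N\S)/NP   <
      [1,3] NP   <
        [1,2] "in" : N
        [2,3] "city" : NP\N
      [3,4] "here" : ((N\S)/NP)\NP
    [4,6] NP   >
      [4,5] "heard" : NP/(N/NP)
      [5,6] "map" : N/NP

YES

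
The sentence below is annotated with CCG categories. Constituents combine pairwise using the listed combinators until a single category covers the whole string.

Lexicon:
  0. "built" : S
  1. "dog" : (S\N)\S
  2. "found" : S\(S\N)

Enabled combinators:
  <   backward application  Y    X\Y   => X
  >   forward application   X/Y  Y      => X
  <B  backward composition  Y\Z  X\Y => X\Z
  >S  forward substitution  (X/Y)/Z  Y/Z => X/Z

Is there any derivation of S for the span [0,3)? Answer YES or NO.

[0,3] S   <
  [0,2] S\N   <
    [0,1] "built" : S
    [1,2] "dog" : (S\N)\S
  [2,3] "found" : S\(S\N)

YES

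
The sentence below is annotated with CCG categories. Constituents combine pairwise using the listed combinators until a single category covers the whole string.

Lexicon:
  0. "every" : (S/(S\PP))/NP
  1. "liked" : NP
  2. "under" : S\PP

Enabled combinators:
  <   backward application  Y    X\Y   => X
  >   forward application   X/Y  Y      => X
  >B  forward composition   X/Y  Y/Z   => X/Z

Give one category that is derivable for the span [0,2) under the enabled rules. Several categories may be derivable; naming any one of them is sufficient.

[0,3] S   >
  [0,2] S/(S\PP)   >
    [0,1] "every" : (S/(S\PP))/NP
    [1,2] "liked" : NP
  [2,3] "under" : S\PP

S/(S\PP)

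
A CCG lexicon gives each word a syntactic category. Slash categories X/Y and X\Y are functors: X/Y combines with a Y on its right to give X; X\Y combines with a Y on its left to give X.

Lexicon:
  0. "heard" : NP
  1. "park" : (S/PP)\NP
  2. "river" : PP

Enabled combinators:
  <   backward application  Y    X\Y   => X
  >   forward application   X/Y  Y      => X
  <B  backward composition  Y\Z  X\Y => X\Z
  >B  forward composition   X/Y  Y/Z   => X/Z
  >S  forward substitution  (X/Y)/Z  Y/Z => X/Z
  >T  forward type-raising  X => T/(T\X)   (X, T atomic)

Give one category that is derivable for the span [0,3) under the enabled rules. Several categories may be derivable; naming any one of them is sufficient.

[0,3] S   >
  [0,2] S/PP   <
    [0,1] "heard" : NP
    [1,2] "park" : (S/PP)\NP
  [2,3] "river" : PP

S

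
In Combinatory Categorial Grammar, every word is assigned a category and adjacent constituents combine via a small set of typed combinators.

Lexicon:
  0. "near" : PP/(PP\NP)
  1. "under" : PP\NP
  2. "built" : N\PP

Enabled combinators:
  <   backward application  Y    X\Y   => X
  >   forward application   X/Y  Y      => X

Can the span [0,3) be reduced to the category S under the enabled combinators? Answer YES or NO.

NO

PP/(PP\NP) PP\NP N\PP
CKY chart[0,3] = {N}; S ∉ chart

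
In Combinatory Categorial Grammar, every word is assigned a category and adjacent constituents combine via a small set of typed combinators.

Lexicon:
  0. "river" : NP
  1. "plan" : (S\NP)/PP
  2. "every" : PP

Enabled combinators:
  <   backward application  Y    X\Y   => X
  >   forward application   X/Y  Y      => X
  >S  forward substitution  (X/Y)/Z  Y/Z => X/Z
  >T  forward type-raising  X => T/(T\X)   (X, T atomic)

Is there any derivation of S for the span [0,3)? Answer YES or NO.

[0,3] S   <
  [0,1] "river" : NP
  [1,3] S\NP   >
    [1,2] "plan" : (S\NP)/PP
    [2,3] "every" : PP

YES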